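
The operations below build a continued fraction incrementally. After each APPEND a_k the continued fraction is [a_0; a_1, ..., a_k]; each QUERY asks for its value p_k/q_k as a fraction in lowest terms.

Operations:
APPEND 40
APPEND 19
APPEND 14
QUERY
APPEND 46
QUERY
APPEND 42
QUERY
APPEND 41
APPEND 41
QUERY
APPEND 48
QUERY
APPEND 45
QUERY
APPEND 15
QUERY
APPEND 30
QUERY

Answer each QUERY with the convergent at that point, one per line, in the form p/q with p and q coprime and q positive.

10694/267
492685/12301
20703464/516909
34843426533/869945279
1673333808293/41778578962
75334864799718/1880905998569
1131696305804063/28255368557497
34026224038921608/849541962723479

APPEND 40: p_0 = 40·1 + 0 = 40, q_0 = 40·0 + 1 = 1 → 40/1
APPEND 19: p_1 = 19·40 + 1 = 761, q_1 = 19·1 + 0 = 19 → 761/19
APPEND 14: p_2 = 14·761 + 40 = 10694, q_2 = 14·19 + 1 = 267 → 10694/267
APPEND 46: p_3 = 46·10694 + 761 = 492685, q_3 = 46·267 + 19 = 12301 → 492685/12301
APPEND 42: p_4 = 42·492685 + 10694 = 20703464, q_4 = 42·12301 + 267 = 516909 → 20703464/516909
APPEND 41: p_5 = 41·20703464 + 492685 = 849334709, q_5 = 41·516909 + 12301 = 21205570 → 849334709/21205570
APPEND 41: p_6 = 41·849334709 + 20703464 = 34843426533, q_6 = 41·21205570 + 516909 = 869945279 → 34843426533/869945279
APPEND 48: p_7 = 48·34843426533 + 849334709 = 1673333808293, q_7 = 48·869945279 + 21205570 = 41778578962 → 1673333808293/41778578962
APPEND 45: p_8 = 45·1673333808293 + 34843426533 = 75334864799718, q_8 = 45·41778578962 + 869945279 = 1880905998569 → 75334864799718/1880905998569
APPEND 15: p_9 = 15·75334864799718 + 1673333808293 = 1131696305804063, q_9 = 15·1880905998569 + 41778578962 = 28255368557497 → 1131696305804063/28255368557497
APPEND 30: p_10 = 30·1131696305804063 + 75334864799718 = 34026224038921608, q_10 = 30·28255368557497 + 1880905998569 = 849541962723479 → 34026224038921608/849541962723479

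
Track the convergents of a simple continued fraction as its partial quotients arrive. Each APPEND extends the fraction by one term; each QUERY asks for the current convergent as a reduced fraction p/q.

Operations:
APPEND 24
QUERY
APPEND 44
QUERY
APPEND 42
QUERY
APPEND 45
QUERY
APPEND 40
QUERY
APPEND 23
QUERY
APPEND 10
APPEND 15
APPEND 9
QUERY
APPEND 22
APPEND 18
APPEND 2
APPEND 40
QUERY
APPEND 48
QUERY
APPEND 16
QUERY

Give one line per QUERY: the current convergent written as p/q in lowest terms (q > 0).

APPEND 24: p_0 = 24·1 + 0 = 24, q_0 = 24·0 + 1 = 1 → 24/1
APPEND 44: p_1 = 44·24 + 1 = 1057, q_1 = 44·1 + 0 = 44 → 1057/44
APPEND 42: p_2 = 42·1057 + 24 = 44418, q_2 = 42·44 + 1 = 1849 → 44418/1849
APPEND 45: p_3 = 45·44418 + 1057 = 1999867, q_3 = 45·1849 + 44 = 83249 → 1999867/83249
APPEND 40: p_4 = 40·1999867 + 44418 = 80039098, q_4 = 40·83249 + 1849 = 3331809 → 80039098/3331809
APPEND 23: p_5 = 23·80039098 + 1999867 = 1842899121, q_5 = 23·3331809 + 83249 = 76714856 → 1842899121/76714856
APPEND 10: p_6 = 10·1842899121 + 80039098 = 18509030308, q_6 = 10·76714856 + 3331809 = 770480369 → 18509030308/770480369
APPEND 15: p_7 = 15·18509030308 + 1842899121 = 279478353741, q_7 = 15·770480369 + 76714856 = 11633920391 → 279478353741/11633920391
APPEND 9: p_8 = 9·279478353741 + 18509030308 = 2533814213977, q_8 = 9·11633920391 + 770480369 = 105475763888 → 2533814213977/105475763888
APPEND 22: p_9 = 22·2533814213977 + 279478353741 = 56023391061235, q_9 = 22·105475763888 + 11633920391 = 2332100725927 → 56023391061235/2332100725927
APPEND 18: p_10 = 18·56023391061235 + 2533814213977 = 1010954853316207, q_10 = 18·2332100725927 + 105475763888 = 42083288830574 → 1010954853316207/42083288830574
APPEND 2: p_11 = 2·1010954853316207 + 56023391061235 = 2077933097693649, q_11 = 2·42083288830574 + 2332100725927 = 86498678387075 → 2077933097693649/86498678387075
APPEND 40: p_12 = 40·2077933097693649 + 1010954853316207 = 84128278761062167, q_12 = 40·86498678387075 + 42083288830574 = 3502030424313574 → 84128278761062167/3502030424313574
APPEND 48: p_13 = 48·84128278761062167 + 2077933097693649 = 4040235313628677665, q_13 = 48·3502030424313574 + 86498678387075 = 168183959045438627 → 4040235313628677665/168183959045438627
APPEND 16: p_14 = 16·4040235313628677665 + 84128278761062167 = 64727893296819904807, q_14 = 16·168183959045438627 + 3502030424313574 = 2694445375151331606 → 64727893296819904807/2694445375151331606

24/1
1057/44
44418/1849
1999867/83249
80039098/3331809
1842899121/76714856
2533814213977/105475763888
84128278761062167/3502030424313574
4040235313628677665/168183959045438627
64727893296819904807/2694445375151331606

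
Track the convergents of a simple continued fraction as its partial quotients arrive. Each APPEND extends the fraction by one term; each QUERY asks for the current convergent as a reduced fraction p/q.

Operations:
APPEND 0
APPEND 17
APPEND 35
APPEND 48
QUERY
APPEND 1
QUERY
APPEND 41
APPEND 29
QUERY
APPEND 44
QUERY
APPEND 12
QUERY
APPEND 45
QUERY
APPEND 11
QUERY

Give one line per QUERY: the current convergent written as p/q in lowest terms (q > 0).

APPEND 0: p_0 = 0·1 + 0 = 0, q_0 = 0·0 + 1 = 1 → 0/1
APPEND 17: p_1 = 17·0 + 1 = 1, q_1 = 17·1 + 0 = 17 → 1/17
APPEND 35: p_2 = 35·1 + 0 = 35, q_2 = 35·17 + 1 = 596 → 35/596
APPEND 48: p_3 = 48·35 + 1 = 1681, q_3 = 48·596 + 17 = 28625 → 1681/28625
APPEND 1: p_4 = 1·1681 + 35 = 1716, q_4 = 1·28625 + 596 = 29221 → 1716/29221
APPEND 41: p_5 = 41·1716 + 1681 = 72037, q_5 = 41·29221 + 28625 = 1226686 → 72037/1226686
APPEND 29: p_6 = 29·72037 + 1716 = 2090789, q_6 = 29·1226686 + 29221 = 35603115 → 2090789/35603115
APPEND 44: p_7 = 44·2090789 + 72037 = 92066753, q_7 = 44·35603115 + 1226686 = 1567763746 → 92066753/1567763746
APPEND 12: p_8 = 12·92066753 + 2090789 = 1106891825, q_8 = 12·1567763746 + 35603115 = 18848768067 → 1106891825/18848768067
APPEND 45: p_9 = 45·1106891825 + 92066753 = 49902198878, q_9 = 45·18848768067 + 1567763746 = 849762326761 → 49902198878/849762326761
APPEND 11: p_10 = 11·49902198878 + 1106891825 = 550031079483, q_10 = 11·849762326761 + 18848768067 = 9366234362438 → 550031079483/9366234362438

1681/28625
1716/29221
2090789/35603115
92066753/1567763746
1106891825/18848768067
49902198878/849762326761
550031079483/9366234362438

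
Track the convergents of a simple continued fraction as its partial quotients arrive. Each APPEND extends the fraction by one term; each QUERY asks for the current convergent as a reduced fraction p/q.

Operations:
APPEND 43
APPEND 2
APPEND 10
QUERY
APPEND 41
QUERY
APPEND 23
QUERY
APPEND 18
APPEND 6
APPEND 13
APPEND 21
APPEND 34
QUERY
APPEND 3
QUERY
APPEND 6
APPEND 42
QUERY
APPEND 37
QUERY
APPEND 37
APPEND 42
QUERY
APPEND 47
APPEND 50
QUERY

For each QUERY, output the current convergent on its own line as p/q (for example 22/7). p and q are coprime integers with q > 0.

APPEND 43: p_0 = 43·1 + 0 = 43, q_0 = 43·0 + 1 = 1 → 43/1
APPEND 2: p_1 = 2·43 + 1 = 87, q_1 = 2·1 + 0 = 2 → 87/2
APPEND 10: p_2 = 10·87 + 43 = 913, q_2 = 10·2 + 1 = 21 → 913/21
APPEND 41: p_3 = 41·913 + 87 = 37520, q_3 = 41·21 + 2 = 863 → 37520/863
APPEND 23: p_4 = 23·37520 + 913 = 863873, q_4 = 23·863 + 21 = 19870 → 863873/19870
APPEND 18: p_5 = 18·863873 + 37520 = 15587234, q_5 = 18·19870 + 863 = 358523 → 15587234/358523
APPEND 6: p_6 = 6·15587234 + 863873 = 94387277, q_6 = 6·358523 + 19870 = 2171008 → 94387277/2171008
APPEND 13: p_7 = 13·94387277 + 15587234 = 1242621835, q_7 = 13·2171008 + 358523 = 28581627 → 1242621835/28581627
APPEND 21: p_8 = 21·1242621835 + 94387277 = 26189445812, q_8 = 21·28581627 + 2171008 = 602385175 → 26189445812/602385175
APPEND 34: p_9 = 34·26189445812 + 1242621835 = 891683779443, q_9 = 34·602385175 + 28581627 = 20509677577 → 891683779443/20509677577
APPEND 3: p_10 = 3·891683779443 + 26189445812 = 2701240784141, q_10 = 3·20509677577 + 602385175 = 62131417906 → 2701240784141/62131417906
APPEND 6: p_11 = 6·2701240784141 + 891683779443 = 17099128484289, q_11 = 6·62131417906 + 20509677577 = 393298185013 → 17099128484289/393298185013
APPEND 42: p_12 = 42·17099128484289 + 2701240784141 = 720864637124279, q_12 = 42·393298185013 + 62131417906 = 16580655188452 → 720864637124279/16580655188452
APPEND 37: p_13 = 37·720864637124279 + 17099128484289 = 26689090702082612, q_13 = 37·16580655188452 + 393298185013 = 613877540157737 → 26689090702082612/613877540157737
APPEND 37: p_14 = 37·26689090702082612 + 720864637124279 = 988217220614180923, q_14 = 37·613877540157737 + 16580655188452 = 22730049641024721 → 988217220614180923/22730049641024721
APPEND 42: p_15 = 42·988217220614180923 + 26689090702082612 = 41531812356497681378, q_15 = 42·22730049641024721 + 613877540157737 = 955275962463196019 → 41531812356497681378/955275962463196019
APPEND 47: p_16 = 47·41531812356497681378 + 988217220614180923 = 1952983397976005205689, q_16 = 47·955275962463196019 + 22730049641024721 = 44920700285411237614 → 1952983397976005205689/44920700285411237614
APPEND 50: p_17 = 50·1952983397976005205689 + 41531812356497681378 = 97690701711156757965828, q_17 = 50·44920700285411237614 + 955275962463196019 = 2246990290233025076719 → 97690701711156757965828/2246990290233025076719

913/21
37520/863
863873/19870
891683779443/20509677577
2701240784141/62131417906
720864637124279/16580655188452
26689090702082612/613877540157737
41531812356497681378/955275962463196019
97690701711156757965828/2246990290233025076719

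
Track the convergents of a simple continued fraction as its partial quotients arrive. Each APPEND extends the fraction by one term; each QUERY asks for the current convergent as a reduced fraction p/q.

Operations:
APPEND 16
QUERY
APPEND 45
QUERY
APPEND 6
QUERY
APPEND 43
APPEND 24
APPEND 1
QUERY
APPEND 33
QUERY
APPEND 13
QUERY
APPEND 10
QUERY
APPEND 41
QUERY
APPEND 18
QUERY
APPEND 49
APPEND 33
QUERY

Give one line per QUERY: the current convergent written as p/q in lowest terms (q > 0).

16/1
721/45
4342/271
4690017/292721
159273151/9940816
2075240980/129523329
20911682951/1305174106
859454241971/53641661675
15491088038429/966855084256
25092942436163165/1566141701161483

APPEND 16: p_0 = 16·1 + 0 = 16, q_0 = 16·0 + 1 = 1 → 16/1
APPEND 45: p_1 = 45·16 + 1 = 721, q_1 = 45·1 + 0 = 45 → 721/45
APPEND 6: p_2 = 6·721 + 16 = 4342, q_2 = 6·45 + 1 = 271 → 4342/271
APPEND 43: p_3 = 43·4342 + 721 = 187427, q_3 = 43·271 + 45 = 11698 → 187427/11698
APPEND 24: p_4 = 24·187427 + 4342 = 4502590, q_4 = 24·11698 + 271 = 281023 → 4502590/281023
APPEND 1: p_5 = 1·4502590 + 187427 = 4690017, q_5 = 1·281023 + 11698 = 292721 → 4690017/292721
APPEND 33: p_6 = 33·4690017 + 4502590 = 159273151, q_6 = 33·292721 + 281023 = 9940816 → 159273151/9940816
APPEND 13: p_7 = 13·159273151 + 4690017 = 2075240980, q_7 = 13·9940816 + 292721 = 129523329 → 2075240980/129523329
APPEND 10: p_8 = 10·2075240980 + 159273151 = 20911682951, q_8 = 10·129523329 + 9940816 = 1305174106 → 20911682951/1305174106
APPEND 41: p_9 = 41·20911682951 + 2075240980 = 859454241971, q_9 = 41·1305174106 + 129523329 = 53641661675 → 859454241971/53641661675
APPEND 18: p_10 = 18·859454241971 + 20911682951 = 15491088038429, q_10 = 18·53641661675 + 1305174106 = 966855084256 → 15491088038429/966855084256
APPEND 49: p_11 = 49·15491088038429 + 859454241971 = 759922768124992, q_11 = 49·966855084256 + 53641661675 = 47429540790219 → 759922768124992/47429540790219
APPEND 33: p_12 = 33·759922768124992 + 15491088038429 = 25092942436163165, q_12 = 33·47429540790219 + 966855084256 = 1566141701161483 → 25092942436163165/1566141701161483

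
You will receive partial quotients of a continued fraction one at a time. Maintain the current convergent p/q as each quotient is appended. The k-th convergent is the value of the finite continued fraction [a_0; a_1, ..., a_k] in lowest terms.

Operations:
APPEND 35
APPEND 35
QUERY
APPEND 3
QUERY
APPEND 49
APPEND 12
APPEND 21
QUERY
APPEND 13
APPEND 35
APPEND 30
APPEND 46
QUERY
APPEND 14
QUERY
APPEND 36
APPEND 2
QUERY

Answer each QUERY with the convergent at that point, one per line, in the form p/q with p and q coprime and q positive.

APPEND 35: p_0 = 35·1 + 0 = 35, q_0 = 35·0 + 1 = 1 → 35/1
APPEND 35: p_1 = 35·35 + 1 = 1226, q_1 = 35·1 + 0 = 35 → 1226/35
APPEND 3: p_2 = 3·1226 + 35 = 3713, q_2 = 3·35 + 1 = 106 → 3713/106
APPEND 49: p_3 = 49·3713 + 1226 = 183163, q_3 = 49·106 + 35 = 5229 → 183163/5229
APPEND 12: p_4 = 12·183163 + 3713 = 2201669, q_4 = 12·5229 + 106 = 62854 → 2201669/62854
APPEND 21: p_5 = 21·2201669 + 183163 = 46418212, q_5 = 21·62854 + 5229 = 1325163 → 46418212/1325163
APPEND 13: p_6 = 13·46418212 + 2201669 = 605638425, q_6 = 13·1325163 + 62854 = 17289973 → 605638425/17289973
APPEND 35: p_7 = 35·605638425 + 46418212 = 21243763087, q_7 = 35·17289973 + 1325163 = 606474218 → 21243763087/606474218
APPEND 30: p_8 = 30·21243763087 + 605638425 = 637918531035, q_8 = 30·606474218 + 17289973 = 18211516513 → 637918531035/18211516513
APPEND 46: p_9 = 46·637918531035 + 21243763087 = 29365496190697, q_9 = 46·18211516513 + 606474218 = 838336233816 → 29365496190697/838336233816
APPEND 14: p_10 = 14·29365496190697 + 637918531035 = 411754865200793, q_10 = 14·838336233816 + 18211516513 = 11754918789937 → 411754865200793/11754918789937
APPEND 36: p_11 = 36·411754865200793 + 29365496190697 = 14852540643419245, q_11 = 36·11754918789937 + 838336233816 = 424015412671548 → 14852540643419245/424015412671548
APPEND 2: p_12 = 2·14852540643419245 + 411754865200793 = 30116836152039283, q_12 = 2·424015412671548 + 11754918789937 = 859785744133033 → 30116836152039283/859785744133033

1226/35
3713/106
46418212/1325163
29365496190697/838336233816
411754865200793/11754918789937
30116836152039283/859785744133033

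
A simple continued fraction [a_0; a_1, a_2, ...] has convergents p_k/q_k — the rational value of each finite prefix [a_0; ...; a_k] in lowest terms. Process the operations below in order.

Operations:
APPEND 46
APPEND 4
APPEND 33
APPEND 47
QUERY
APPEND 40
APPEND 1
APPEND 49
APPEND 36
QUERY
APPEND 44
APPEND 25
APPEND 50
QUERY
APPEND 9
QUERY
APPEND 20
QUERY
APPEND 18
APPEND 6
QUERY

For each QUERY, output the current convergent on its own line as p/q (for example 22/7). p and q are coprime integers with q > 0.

289282/6255
21361535961/461889808
1177634363241702/25463398836347
10622243146427579/229679450784356
213622497291793282/4619052414523467
23348585663684033212/504854789887764039

APPEND 46: p_0 = 46·1 + 0 = 46, q_0 = 46·0 + 1 = 1 → 46/1
APPEND 4: p_1 = 4·46 + 1 = 185, q_1 = 4·1 + 0 = 4 → 185/4
APPEND 33: p_2 = 33·185 + 46 = 6151, q_2 = 33·4 + 1 = 133 → 6151/133
APPEND 47: p_3 = 47·6151 + 185 = 289282, q_3 = 47·133 + 4 = 6255 → 289282/6255
APPEND 40: p_4 = 40·289282 + 6151 = 11577431, q_4 = 40·6255 + 133 = 250333 → 11577431/250333
APPEND 1: p_5 = 1·11577431 + 289282 = 11866713, q_5 = 1·250333 + 6255 = 256588 → 11866713/256588
APPEND 49: p_6 = 49·11866713 + 11577431 = 593046368, q_6 = 49·256588 + 250333 = 12823145 → 593046368/12823145
APPEND 36: p_7 = 36·593046368 + 11866713 = 21361535961, q_7 = 36·12823145 + 256588 = 461889808 → 21361535961/461889808
APPEND 44: p_8 = 44·21361535961 + 593046368 = 940500628652, q_8 = 44·461889808 + 12823145 = 20335974697 → 940500628652/20335974697
APPEND 25: p_9 = 25·940500628652 + 21361535961 = 23533877252261, q_9 = 25·20335974697 + 461889808 = 508861257233 → 23533877252261/508861257233
APPEND 50: p_10 = 50·23533877252261 + 940500628652 = 1177634363241702, q_10 = 50·508861257233 + 20335974697 = 25463398836347 → 1177634363241702/25463398836347
APPEND 9: p_11 = 9·1177634363241702 + 23533877252261 = 10622243146427579, q_11 = 9·25463398836347 + 508861257233 = 229679450784356 → 10622243146427579/229679450784356
APPEND 20: p_12 = 20·10622243146427579 + 1177634363241702 = 213622497291793282, q_12 = 20·229679450784356 + 25463398836347 = 4619052414523467 → 213622497291793282/4619052414523467
APPEND 18: p_13 = 18·213622497291793282 + 10622243146427579 = 3855827194398706655, q_13 = 18·4619052414523467 + 229679450784356 = 83372622912206762 → 3855827194398706655/83372622912206762
APPEND 6: p_14 = 6·3855827194398706655 + 213622497291793282 = 23348585663684033212, q_14 = 6·83372622912206762 + 4619052414523467 = 504854789887764039 → 23348585663684033212/504854789887764039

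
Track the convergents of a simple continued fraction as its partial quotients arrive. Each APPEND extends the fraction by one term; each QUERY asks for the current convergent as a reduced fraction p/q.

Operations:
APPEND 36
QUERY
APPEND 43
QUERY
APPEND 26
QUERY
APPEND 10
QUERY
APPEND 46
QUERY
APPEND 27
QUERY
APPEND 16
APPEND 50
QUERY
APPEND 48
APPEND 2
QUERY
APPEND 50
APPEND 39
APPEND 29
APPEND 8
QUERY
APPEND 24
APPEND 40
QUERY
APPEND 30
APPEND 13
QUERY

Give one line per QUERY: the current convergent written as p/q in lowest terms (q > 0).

APPEND 36: p_0 = 36·1 + 0 = 36, q_0 = 36·0 + 1 = 1 → 36/1
APPEND 43: p_1 = 43·36 + 1 = 1549, q_1 = 43·1 + 0 = 43 → 1549/43
APPEND 26: p_2 = 26·1549 + 36 = 40310, q_2 = 26·43 + 1 = 1119 → 40310/1119
APPEND 10: p_3 = 10·40310 + 1549 = 404649, q_3 = 10·1119 + 43 = 11233 → 404649/11233
APPEND 46: p_4 = 46·404649 + 40310 = 18654164, q_4 = 46·11233 + 1119 = 517837 → 18654164/517837
APPEND 27: p_5 = 27·18654164 + 404649 = 504067077, q_5 = 27·517837 + 11233 = 13992832 → 504067077/13992832
APPEND 16: p_6 = 16·504067077 + 18654164 = 8083727396, q_6 = 16·13992832 + 517837 = 224403149 → 8083727396/224403149
APPEND 50: p_7 = 50·8083727396 + 504067077 = 404690436877, q_7 = 50·224403149 + 13992832 = 11234150282 → 404690436877/11234150282
APPEND 48: p_8 = 48·404690436877 + 8083727396 = 19433224697492, q_8 = 48·11234150282 + 224403149 = 539463616685 → 19433224697492/539463616685
APPEND 2: p_9 = 2·19433224697492 + 404690436877 = 39271139831861, q_9 = 2·539463616685 + 11234150282 = 1090161383652 → 39271139831861/1090161383652
APPEND 50: p_10 = 50·39271139831861 + 19433224697492 = 1982990216290542, q_10 = 50·1090161383652 + 539463616685 = 55047532799285 → 1982990216290542/55047532799285
APPEND 39: p_11 = 39·1982990216290542 + 39271139831861 = 77375889575162999, q_11 = 39·55047532799285 + 1090161383652 = 2147943940555767 → 77375889575162999/2147943940555767
APPEND 29: p_12 = 29·77375889575162999 + 1982990216290542 = 2245883787896017513, q_12 = 29·2147943940555767 + 55047532799285 = 62345421808916528 → 2245883787896017513/62345421808916528
APPEND 8: p_13 = 8·2245883787896017513 + 77375889575162999 = 18044446192743303103, q_13 = 8·62345421808916528 + 2147943940555767 = 500911318411887991 → 18044446192743303103/500911318411887991
APPEND 24: p_14 = 24·18044446192743303103 + 2245883787896017513 = 435312592413735291985, q_14 = 24·500911318411887991 + 62345421808916528 = 12084217063694228312 → 435312592413735291985/12084217063694228312
APPEND 40: p_15 = 40·435312592413735291985 + 18044446192743303103 = 17430548142742154982503, q_15 = 40·12084217063694228312 + 500911318411887991 = 483869593866181020471 → 17430548142742154982503/483869593866181020471
APPEND 30: p_16 = 30·17430548142742154982503 + 435312592413735291985 = 523351756874678384767075, q_16 = 30·483869593866181020471 + 12084217063694228312 = 14528172033049124842442 → 523351756874678384767075/14528172033049124842442
APPEND 13: p_17 = 13·523351756874678384767075 + 17430548142742154982503 = 6821003387513561156954478, q_17 = 13·14528172033049124842442 + 483869593866181020471 = 189350106023504803972217 → 6821003387513561156954478/189350106023504803972217

36/1
1549/43
40310/1119
404649/11233
18654164/517837
504067077/13992832
404690436877/11234150282
39271139831861/1090161383652
18044446192743303103/500911318411887991
17430548142742154982503/483869593866181020471
6821003387513561156954478/189350106023504803972217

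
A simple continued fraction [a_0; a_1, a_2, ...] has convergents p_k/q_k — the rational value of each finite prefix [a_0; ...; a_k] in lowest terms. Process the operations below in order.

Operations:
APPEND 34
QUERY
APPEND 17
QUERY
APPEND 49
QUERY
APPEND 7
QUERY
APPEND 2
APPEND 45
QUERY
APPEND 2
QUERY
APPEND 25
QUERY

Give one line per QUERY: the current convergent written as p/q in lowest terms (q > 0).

34/1
579/17
28405/834
199414/5855
19424899/570335
39277031/1153214
1001350674/29400685

APPEND 34: p_0 = 34·1 + 0 = 34, q_0 = 34·0 + 1 = 1 → 34/1
APPEND 17: p_1 = 17·34 + 1 = 579, q_1 = 17·1 + 0 = 17 → 579/17
APPEND 49: p_2 = 49·579 + 34 = 28405, q_2 = 49·17 + 1 = 834 → 28405/834
APPEND 7: p_3 = 7·28405 + 579 = 199414, q_3 = 7·834 + 17 = 5855 → 199414/5855
APPEND 2: p_4 = 2·199414 + 28405 = 427233, q_4 = 2·5855 + 834 = 12544 → 427233/12544
APPEND 45: p_5 = 45·427233 + 199414 = 19424899, q_5 = 45·12544 + 5855 = 570335 → 19424899/570335
APPEND 2: p_6 = 2·19424899 + 427233 = 39277031, q_6 = 2·570335 + 12544 = 1153214 → 39277031/1153214
APPEND 25: p_7 = 25·39277031 + 19424899 = 1001350674, q_7 = 25·1153214 + 570335 = 29400685 → 1001350674/29400685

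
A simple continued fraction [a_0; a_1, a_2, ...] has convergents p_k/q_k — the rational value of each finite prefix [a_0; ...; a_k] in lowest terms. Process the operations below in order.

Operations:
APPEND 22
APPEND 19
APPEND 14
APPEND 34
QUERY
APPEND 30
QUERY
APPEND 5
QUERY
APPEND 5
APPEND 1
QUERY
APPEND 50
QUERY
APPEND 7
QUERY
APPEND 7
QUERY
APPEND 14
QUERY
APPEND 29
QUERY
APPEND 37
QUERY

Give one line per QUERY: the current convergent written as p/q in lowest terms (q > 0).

200611/9097
6024218/273177
30321701/1374982
187954424/8523069
9555353923/433301537
67075431885/3041633828
479083377118/21724738333
6774242711537/307187970490
196932122011691/8930175882543
7293262757144104/330723695624581

APPEND 22: p_0 = 22·1 + 0 = 22, q_0 = 22·0 + 1 = 1 → 22/1
APPEND 19: p_1 = 19·22 + 1 = 419, q_1 = 19·1 + 0 = 19 → 419/19
APPEND 14: p_2 = 14·419 + 22 = 5888, q_2 = 14·19 + 1 = 267 → 5888/267
APPEND 34: p_3 = 34·5888 + 419 = 200611, q_3 = 34·267 + 19 = 9097 → 200611/9097
APPEND 30: p_4 = 30·200611 + 5888 = 6024218, q_4 = 30·9097 + 267 = 273177 → 6024218/273177
APPEND 5: p_5 = 5·6024218 + 200611 = 30321701, q_5 = 5·273177 + 9097 = 1374982 → 30321701/1374982
APPEND 5: p_6 = 5·30321701 + 6024218 = 157632723, q_6 = 5·1374982 + 273177 = 7148087 → 157632723/7148087
APPEND 1: p_7 = 1·157632723 + 30321701 = 187954424, q_7 = 1·7148087 + 1374982 = 8523069 → 187954424/8523069
APPEND 50: p_8 = 50·187954424 + 157632723 = 9555353923, q_8 = 50·8523069 + 7148087 = 433301537 → 9555353923/433301537
APPEND 7: p_9 = 7·9555353923 + 187954424 = 67075431885, q_9 = 7·433301537 + 8523069 = 3041633828 → 67075431885/3041633828
APPEND 7: p_10 = 7·67075431885 + 9555353923 = 479083377118, q_10 = 7·3041633828 + 433301537 = 21724738333 → 479083377118/21724738333
APPEND 14: p_11 = 14·479083377118 + 67075431885 = 6774242711537, q_11 = 14·21724738333 + 3041633828 = 307187970490 → 6774242711537/307187970490
APPEND 29: p_12 = 29·6774242711537 + 479083377118 = 196932122011691, q_12 = 29·307187970490 + 21724738333 = 8930175882543 → 196932122011691/8930175882543
APPEND 37: p_13 = 37·196932122011691 + 6774242711537 = 7293262757144104, q_13 = 37·8930175882543 + 307187970490 = 330723695624581 → 7293262757144104/330723695624581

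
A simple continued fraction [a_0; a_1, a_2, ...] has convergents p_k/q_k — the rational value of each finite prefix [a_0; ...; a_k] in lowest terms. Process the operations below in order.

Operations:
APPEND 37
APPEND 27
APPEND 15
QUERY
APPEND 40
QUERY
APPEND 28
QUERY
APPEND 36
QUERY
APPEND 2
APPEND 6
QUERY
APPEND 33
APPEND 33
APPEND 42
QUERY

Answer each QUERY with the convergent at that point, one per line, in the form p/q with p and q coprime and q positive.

APPEND 37: p_0 = 37·1 + 0 = 37, q_0 = 37·0 + 1 = 1 → 37/1
APPEND 27: p_1 = 27·37 + 1 = 1000, q_1 = 27·1 + 0 = 27 → 1000/27
APPEND 15: p_2 = 15·1000 + 37 = 15037, q_2 = 15·27 + 1 = 406 → 15037/406
APPEND 40: p_3 = 40·15037 + 1000 = 602480, q_3 = 40·406 + 27 = 16267 → 602480/16267
APPEND 28: p_4 = 28·602480 + 15037 = 16884477, q_4 = 28·16267 + 406 = 455882 → 16884477/455882
APPEND 36: p_5 = 36·16884477 + 602480 = 608443652, q_5 = 36·455882 + 16267 = 16428019 → 608443652/16428019
APPEND 2: p_6 = 2·608443652 + 16884477 = 1233771781, q_6 = 2·16428019 + 455882 = 33311920 → 1233771781/33311920
APPEND 6: p_7 = 6·1233771781 + 608443652 = 8011074338, q_7 = 6·33311920 + 16428019 = 216299539 → 8011074338/216299539
APPEND 33: p_8 = 33·8011074338 + 1233771781 = 265599224935, q_8 = 33·216299539 + 33311920 = 7171196707 → 265599224935/7171196707
APPEND 33: p_9 = 33·265599224935 + 8011074338 = 8772785497193, q_9 = 33·7171196707 + 216299539 = 236865790870 → 8772785497193/236865790870
APPEND 42: p_10 = 42·8772785497193 + 265599224935 = 368722590107041, q_10 = 42·236865790870 + 7171196707 = 9955534413247 → 368722590107041/9955534413247

15037/406
602480/16267
16884477/455882
608443652/16428019
8011074338/216299539
368722590107041/9955534413247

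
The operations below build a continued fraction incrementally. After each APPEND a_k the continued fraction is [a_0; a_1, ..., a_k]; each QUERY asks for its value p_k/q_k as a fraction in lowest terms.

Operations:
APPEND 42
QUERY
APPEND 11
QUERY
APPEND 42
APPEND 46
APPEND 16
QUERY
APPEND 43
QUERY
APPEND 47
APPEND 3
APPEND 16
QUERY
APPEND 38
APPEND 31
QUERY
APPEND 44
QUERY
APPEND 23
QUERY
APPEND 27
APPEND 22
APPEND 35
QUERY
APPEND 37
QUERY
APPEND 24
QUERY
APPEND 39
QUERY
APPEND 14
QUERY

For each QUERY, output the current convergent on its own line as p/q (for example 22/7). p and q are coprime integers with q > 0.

APPEND 42: p_0 = 42·1 + 0 = 42, q_0 = 42·0 + 1 = 1 → 42/1
APPEND 11: p_1 = 11·42 + 1 = 463, q_1 = 11·1 + 0 = 11 → 463/11
APPEND 42: p_2 = 42·463 + 42 = 19488, q_2 = 42·11 + 1 = 463 → 19488/463
APPEND 46: p_3 = 46·19488 + 463 = 896911, q_3 = 46·463 + 11 = 21309 → 896911/21309
APPEND 16: p_4 = 16·896911 + 19488 = 14370064, q_4 = 16·21309 + 463 = 341407 → 14370064/341407
APPEND 43: p_5 = 43·14370064 + 896911 = 618809663, q_5 = 43·341407 + 21309 = 14701810 → 618809663/14701810
APPEND 47: p_6 = 47·618809663 + 14370064 = 29098424225, q_6 = 47·14701810 + 341407 = 691326477 → 29098424225/691326477
APPEND 3: p_7 = 3·29098424225 + 618809663 = 87914082338, q_7 = 3·691326477 + 14701810 = 2088681241 → 87914082338/2088681241
APPEND 16: p_8 = 16·87914082338 + 29098424225 = 1435723741633, q_8 = 16·2088681241 + 691326477 = 34110226333 → 1435723741633/34110226333
APPEND 38: p_9 = 38·1435723741633 + 87914082338 = 54645416264392, q_9 = 38·34110226333 + 2088681241 = 1298277281895 → 54645416264392/1298277281895
APPEND 31: p_10 = 31·54645416264392 + 1435723741633 = 1695443627937785, q_10 = 31·1298277281895 + 34110226333 = 40280705965078 → 1695443627937785/40280705965078
APPEND 44: p_11 = 44·1695443627937785 + 54645416264392 = 74654165045526932, q_11 = 44·40280705965078 + 1298277281895 = 1773649339745327 → 74654165045526932/1773649339745327
APPEND 23: p_12 = 23·74654165045526932 + 1695443627937785 = 1718741239675057221, q_12 = 23·1773649339745327 + 40280705965078 = 40834215520107599 → 1718741239675057221/40834215520107599
APPEND 27: p_13 = 27·1718741239675057221 + 74654165045526932 = 46480667636272071899, q_13 = 27·40834215520107599 + 1773649339745327 = 1104297468382650500 → 46480667636272071899/1104297468382650500
APPEND 22: p_14 = 22·46480667636272071899 + 1718741239675057221 = 1024293429237660638999, q_14 = 22·1104297468382650500 + 40834215520107599 = 24335378519938418599 → 1024293429237660638999/24335378519938418599
APPEND 35: p_15 = 35·1024293429237660638999 + 46480667636272071899 = 35896750690954394436864, q_15 = 35·24335378519938418599 + 1104297468382650500 = 852842545666227301465 → 35896750690954394436864/852842545666227301465
APPEND 37: p_16 = 37·35896750690954394436864 + 1024293429237660638999 = 1329204068994550254802967, q_16 = 37·852842545666227301465 + 24335378519938418599 = 31579509568170348572804 → 1329204068994550254802967/31579509568170348572804
APPEND 24: p_17 = 24·1329204068994550254802967 + 35896750690954394436864 = 31936794406560160509708072, q_17 = 24·31579509568170348572804 + 852842545666227301465 = 758761072181754593048761 → 31936794406560160509708072/758761072181754593048761
APPEND 39: p_18 = 39·31936794406560160509708072 + 1329204068994550254802967 = 1246864185924840810133417775, q_18 = 39·758761072181754593048761 + 31579509568170348572804 = 29623261324656599477474483 → 1246864185924840810133417775/29623261324656599477474483
APPEND 14: p_19 = 14·1246864185924840810133417775 + 31936794406560160509708072 = 17488035397354331502377556922, q_19 = 14·29623261324656599477474483 + 758761072181754593048761 = 415484419617374147277691523 → 17488035397354331502377556922/415484419617374147277691523

42/1
463/11
14370064/341407
618809663/14701810
1435723741633/34110226333
1695443627937785/40280705965078
74654165045526932/1773649339745327
1718741239675057221/40834215520107599
35896750690954394436864/852842545666227301465
1329204068994550254802967/31579509568170348572804
31936794406560160509708072/758761072181754593048761
1246864185924840810133417775/29623261324656599477474483
17488035397354331502377556922/415484419617374147277691523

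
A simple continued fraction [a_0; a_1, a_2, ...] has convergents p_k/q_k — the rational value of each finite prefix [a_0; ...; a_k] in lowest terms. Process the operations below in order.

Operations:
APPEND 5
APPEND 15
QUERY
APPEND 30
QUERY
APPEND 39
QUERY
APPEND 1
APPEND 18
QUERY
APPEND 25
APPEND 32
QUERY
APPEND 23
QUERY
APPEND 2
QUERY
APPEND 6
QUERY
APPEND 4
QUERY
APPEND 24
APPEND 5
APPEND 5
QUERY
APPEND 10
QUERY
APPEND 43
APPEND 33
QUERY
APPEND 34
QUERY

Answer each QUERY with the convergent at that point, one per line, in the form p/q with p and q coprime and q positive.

76/15
2285/451
89191/17604
1735759/342594
1393270191/274995554
32088699844/6333480647
65570669879/12941956848
425512719118/83985221735
1767621546351/348882843788
1122897283351847/221630924507762
11444982604222531/2258943995284643
16288930908346604971/3215014293812949206
554316908033049489694/109407842212362020415

APPEND 5: p_0 = 5·1 + 0 = 5, q_0 = 5·0 + 1 = 1 → 5/1
APPEND 15: p_1 = 15·5 + 1 = 76, q_1 = 15·1 + 0 = 15 → 76/15
APPEND 30: p_2 = 30·76 + 5 = 2285, q_2 = 30·15 + 1 = 451 → 2285/451
APPEND 39: p_3 = 39·2285 + 76 = 89191, q_3 = 39·451 + 15 = 17604 → 89191/17604
APPEND 1: p_4 = 1·89191 + 2285 = 91476, q_4 = 1·17604 + 451 = 18055 → 91476/18055
APPEND 18: p_5 = 18·91476 + 89191 = 1735759, q_5 = 18·18055 + 17604 = 342594 → 1735759/342594
APPEND 25: p_6 = 25·1735759 + 91476 = 43485451, q_6 = 25·342594 + 18055 = 8582905 → 43485451/8582905
APPEND 32: p_7 = 32·43485451 + 1735759 = 1393270191, q_7 = 32·8582905 + 342594 = 274995554 → 1393270191/274995554
APPEND 23: p_8 = 23·1393270191 + 43485451 = 32088699844, q_8 = 23·274995554 + 8582905 = 6333480647 → 32088699844/6333480647
APPEND 2: p_9 = 2·32088699844 + 1393270191 = 65570669879, q_9 = 2·6333480647 + 274995554 = 12941956848 → 65570669879/12941956848
APPEND 6: p_10 = 6·65570669879 + 32088699844 = 425512719118, q_10 = 6·12941956848 + 6333480647 = 83985221735 → 425512719118/83985221735
APPEND 4: p_11 = 4·425512719118 + 65570669879 = 1767621546351, q_11 = 4·83985221735 + 12941956848 = 348882843788 → 1767621546351/348882843788
APPEND 24: p_12 = 24·1767621546351 + 425512719118 = 42848429831542, q_12 = 24·348882843788 + 83985221735 = 8457173472647 → 42848429831542/8457173472647
APPEND 5: p_13 = 5·42848429831542 + 1767621546351 = 216009770704061, q_13 = 5·8457173472647 + 348882843788 = 42634750207023 → 216009770704061/42634750207023
APPEND 5: p_14 = 5·216009770704061 + 42848429831542 = 1122897283351847, q_14 = 5·42634750207023 + 8457173472647 = 221630924507762 → 1122897283351847/221630924507762
APPEND 10: p_15 = 10·1122897283351847 + 216009770704061 = 11444982604222531, q_15 = 10·221630924507762 + 42634750207023 = 2258943995284643 → 11444982604222531/2258943995284643
APPEND 43: p_16 = 43·11444982604222531 + 1122897283351847 = 493257149264920680, q_16 = 43·2258943995284643 + 221630924507762 = 97356222721747411 → 493257149264920680/97356222721747411
APPEND 33: p_17 = 33·493257149264920680 + 11444982604222531 = 16288930908346604971, q_17 = 33·97356222721747411 + 2258943995284643 = 3215014293812949206 → 16288930908346604971/3215014293812949206
APPEND 34: p_18 = 34·16288930908346604971 + 493257149264920680 = 554316908033049489694, q_18 = 34·3215014293812949206 + 97356222721747411 = 109407842212362020415 → 554316908033049489694/109407842212362020415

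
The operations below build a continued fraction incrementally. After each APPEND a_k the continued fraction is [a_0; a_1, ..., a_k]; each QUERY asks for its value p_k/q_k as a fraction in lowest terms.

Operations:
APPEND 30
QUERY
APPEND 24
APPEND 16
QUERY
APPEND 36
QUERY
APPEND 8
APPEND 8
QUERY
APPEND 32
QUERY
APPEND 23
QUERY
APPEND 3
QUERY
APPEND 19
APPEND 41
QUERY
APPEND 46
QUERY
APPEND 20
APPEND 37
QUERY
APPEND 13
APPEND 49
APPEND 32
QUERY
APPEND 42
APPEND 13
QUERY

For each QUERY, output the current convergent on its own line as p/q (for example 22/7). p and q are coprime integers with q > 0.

APPEND 30: p_0 = 30·1 + 0 = 30, q_0 = 30·0 + 1 = 1 → 30/1
APPEND 24: p_1 = 24·30 + 1 = 721, q_1 = 24·1 + 0 = 24 → 721/24
APPEND 16: p_2 = 16·721 + 30 = 11566, q_2 = 16·24 + 1 = 385 → 11566/385
APPEND 36: p_3 = 36·11566 + 721 = 417097, q_3 = 36·385 + 24 = 13884 → 417097/13884
APPEND 8: p_4 = 8·417097 + 11566 = 3348342, q_4 = 8·13884 + 385 = 111457 → 3348342/111457
APPEND 8: p_5 = 8·3348342 + 417097 = 27203833, q_5 = 8·111457 + 13884 = 905540 → 27203833/905540
APPEND 32: p_6 = 32·27203833 + 3348342 = 873870998, q_6 = 32·905540 + 111457 = 29088737 → 873870998/29088737
APPEND 23: p_7 = 23·873870998 + 27203833 = 20126236787, q_7 = 23·29088737 + 905540 = 669946491 → 20126236787/669946491
APPEND 3: p_8 = 3·20126236787 + 873870998 = 61252581359, q_8 = 3·669946491 + 29088737 = 2038928210 → 61252581359/2038928210
APPEND 19: p_9 = 19·61252581359 + 20126236787 = 1183925282608, q_9 = 19·2038928210 + 669946491 = 39409582481 → 1183925282608/39409582481
APPEND 41: p_10 = 41·1183925282608 + 61252581359 = 48602189168287, q_10 = 41·39409582481 + 2038928210 = 1617831809931 → 48602189168287/1617831809931
APPEND 46: p_11 = 46·48602189168287 + 1183925282608 = 2236884627023810, q_11 = 46·1617831809931 + 39409582481 = 74459672839307 → 2236884627023810/74459672839307
APPEND 20: p_12 = 20·2236884627023810 + 48602189168287 = 44786294729644487, q_12 = 20·74459672839307 + 1617831809931 = 1490811288596071 → 44786294729644487/1490811288596071
APPEND 37: p_13 = 37·44786294729644487 + 2236884627023810 = 1659329789623869829, q_13 = 37·1490811288596071 + 74459672839307 = 55234477350893934 → 1659329789623869829/55234477350893934
APPEND 13: p_14 = 13·1659329789623869829 + 44786294729644487 = 21616073559839952264, q_14 = 13·55234477350893934 + 1490811288596071 = 719539016850217213 → 21616073559839952264/719539016850217213
APPEND 49: p_15 = 49·21616073559839952264 + 1659329789623869829 = 1060846934221781530765, q_15 = 49·719539016850217213 + 55234477350893934 = 35312646303011537371 → 1060846934221781530765/35312646303011537371
APPEND 32: p_16 = 32·1060846934221781530765 + 21616073559839952264 = 33968717968656848936744, q_16 = 32·35312646303011537371 + 719539016850217213 = 1130724220713219413085 → 33968717968656848936744/1130724220713219413085
APPEND 42: p_17 = 42·33968717968656848936744 + 1060846934221781530765 = 1427747001617809436874013, q_17 = 42·1130724220713219413085 + 35312646303011537371 = 47525729916258226886941 → 1427747001617809436874013/47525729916258226886941
APPEND 13: p_18 = 13·1427747001617809436874013 + 33968717968656848936744 = 18594679739000179528298913, q_18 = 13·47525729916258226886941 + 1130724220713219413085 = 618965213132070168943318 → 18594679739000179528298913/618965213132070168943318

30/1
11566/385
417097/13884
27203833/905540
873870998/29088737
20126236787/669946491
61252581359/2038928210
48602189168287/1617831809931
2236884627023810/74459672839307
1659329789623869829/55234477350893934
33968717968656848936744/1130724220713219413085
18594679739000179528298913/618965213132070168943318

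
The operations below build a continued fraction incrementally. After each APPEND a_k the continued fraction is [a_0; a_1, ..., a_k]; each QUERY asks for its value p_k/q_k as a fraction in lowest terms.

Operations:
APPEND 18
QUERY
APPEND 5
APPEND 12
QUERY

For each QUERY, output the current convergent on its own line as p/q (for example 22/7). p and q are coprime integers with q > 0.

18/1
1110/61

APPEND 18: p_0 = 18·1 + 0 = 18, q_0 = 18·0 + 1 = 1 → 18/1
APPEND 5: p_1 = 5·18 + 1 = 91, q_1 = 5·1 + 0 = 5 → 91/5
APPEND 12: p_2 = 12·91 + 18 = 1110, q_2 = 12·5 + 1 = 61 → 1110/61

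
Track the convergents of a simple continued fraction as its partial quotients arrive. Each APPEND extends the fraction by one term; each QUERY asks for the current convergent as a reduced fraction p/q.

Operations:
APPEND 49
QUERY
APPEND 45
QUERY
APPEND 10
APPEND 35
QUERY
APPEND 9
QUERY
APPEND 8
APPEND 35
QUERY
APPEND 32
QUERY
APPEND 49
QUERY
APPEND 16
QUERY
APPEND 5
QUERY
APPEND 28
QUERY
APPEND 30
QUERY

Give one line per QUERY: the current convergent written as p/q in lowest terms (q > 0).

49/1
2206/45
776021/15830
7006298/142921
1995930473/40714851
63926601541/1304034430
3134399405982/63938401921
50214317097253/1024318465166
254205984892247/5185530727751
7167981894080169/146219178842194
215293662807297317/4391760895993571

APPEND 49: p_0 = 49·1 + 0 = 49, q_0 = 49·0 + 1 = 1 → 49/1
APPEND 45: p_1 = 45·49 + 1 = 2206, q_1 = 45·1 + 0 = 45 → 2206/45
APPEND 10: p_2 = 10·2206 + 49 = 22109, q_2 = 10·45 + 1 = 451 → 22109/451
APPEND 35: p_3 = 35·22109 + 2206 = 776021, q_3 = 35·451 + 45 = 15830 → 776021/15830
APPEND 9: p_4 = 9·776021 + 22109 = 7006298, q_4 = 9·15830 + 451 = 142921 → 7006298/142921
APPEND 8: p_5 = 8·7006298 + 776021 = 56826405, q_5 = 8·142921 + 15830 = 1159198 → 56826405/1159198
APPEND 35: p_6 = 35·56826405 + 7006298 = 1995930473, q_6 = 35·1159198 + 142921 = 40714851 → 1995930473/40714851
APPEND 32: p_7 = 32·1995930473 + 56826405 = 63926601541, q_7 = 32·40714851 + 1159198 = 1304034430 → 63926601541/1304034430
APPEND 49: p_8 = 49·63926601541 + 1995930473 = 3134399405982, q_8 = 49·1304034430 + 40714851 = 63938401921 → 3134399405982/63938401921
APPEND 16: p_9 = 16·3134399405982 + 63926601541 = 50214317097253, q_9 = 16·63938401921 + 1304034430 = 1024318465166 → 50214317097253/1024318465166
APPEND 5: p_10 = 5·50214317097253 + 3134399405982 = 254205984892247, q_10 = 5·1024318465166 + 63938401921 = 5185530727751 → 254205984892247/5185530727751
APPEND 28: p_11 = 28·254205984892247 + 50214317097253 = 7167981894080169, q_11 = 28·5185530727751 + 1024318465166 = 146219178842194 → 7167981894080169/146219178842194
APPEND 30: p_12 = 30·7167981894080169 + 254205984892247 = 215293662807297317, q_12 = 30·146219178842194 + 5185530727751 = 4391760895993571 → 215293662807297317/4391760895993571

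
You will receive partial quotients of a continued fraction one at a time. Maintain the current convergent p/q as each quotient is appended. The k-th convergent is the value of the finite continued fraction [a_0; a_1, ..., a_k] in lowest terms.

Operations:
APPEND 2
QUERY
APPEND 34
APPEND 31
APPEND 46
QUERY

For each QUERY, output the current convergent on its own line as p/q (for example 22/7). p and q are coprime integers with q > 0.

2/1
98555/48564

APPEND 2: p_0 = 2·1 + 0 = 2, q_0 = 2·0 + 1 = 1 → 2/1
APPEND 34: p_1 = 34·2 + 1 = 69, q_1 = 34·1 + 0 = 34 → 69/34
APPEND 31: p_2 = 31·69 + 2 = 2141, q_2 = 31·34 + 1 = 1055 → 2141/1055
APPEND 46: p_3 = 46·2141 + 69 = 98555, q_3 = 46·1055 + 34 = 48564 → 98555/48564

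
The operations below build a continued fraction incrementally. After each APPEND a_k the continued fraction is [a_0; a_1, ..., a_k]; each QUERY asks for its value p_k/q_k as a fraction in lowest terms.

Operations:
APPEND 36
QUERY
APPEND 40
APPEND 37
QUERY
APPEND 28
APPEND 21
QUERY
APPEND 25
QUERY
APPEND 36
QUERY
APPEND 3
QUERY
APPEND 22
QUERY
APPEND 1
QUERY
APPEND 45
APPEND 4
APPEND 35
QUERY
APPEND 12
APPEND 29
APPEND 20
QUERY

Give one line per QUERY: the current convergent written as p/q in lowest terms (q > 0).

36/1
53353/1481
31455178/873149
787874775/21870233
28394947078/788201537
85972716009/2386474844
1919794699276/53290648105
2005767415285/55677122949
13067487162116216/362734025797425
91583260347556485581/2542215217768231409

APPEND 36: p_0 = 36·1 + 0 = 36, q_0 = 36·0 + 1 = 1 → 36/1
APPEND 40: p_1 = 40·36 + 1 = 1441, q_1 = 40·1 + 0 = 40 → 1441/40
APPEND 37: p_2 = 37·1441 + 36 = 53353, q_2 = 37·40 + 1 = 1481 → 53353/1481
APPEND 28: p_3 = 28·53353 + 1441 = 1495325, q_3 = 28·1481 + 40 = 41508 → 1495325/41508
APPEND 21: p_4 = 21·1495325 + 53353 = 31455178, q_4 = 21·41508 + 1481 = 873149 → 31455178/873149
APPEND 25: p_5 = 25·31455178 + 1495325 = 787874775, q_5 = 25·873149 + 41508 = 21870233 → 787874775/21870233
APPEND 36: p_6 = 36·787874775 + 31455178 = 28394947078, q_6 = 36·21870233 + 873149 = 788201537 → 28394947078/788201537
APPEND 3: p_7 = 3·28394947078 + 787874775 = 85972716009, q_7 = 3·788201537 + 21870233 = 2386474844 → 85972716009/2386474844
APPEND 22: p_8 = 22·85972716009 + 28394947078 = 1919794699276, q_8 = 22·2386474844 + 788201537 = 53290648105 → 1919794699276/53290648105
APPEND 1: p_9 = 1·1919794699276 + 85972716009 = 2005767415285, q_9 = 1·53290648105 + 2386474844 = 55677122949 → 2005767415285/55677122949
APPEND 45: p_10 = 45·2005767415285 + 1919794699276 = 92179328387101, q_10 = 45·55677122949 + 53290648105 = 2558761180810 → 92179328387101/2558761180810
APPEND 4: p_11 = 4·92179328387101 + 2005767415285 = 370723080963689, q_11 = 4·2558761180810 + 55677122949 = 10290721846189 → 370723080963689/10290721846189
APPEND 35: p_12 = 35·370723080963689 + 92179328387101 = 13067487162116216, q_12 = 35·10290721846189 + 2558761180810 = 362734025797425 → 13067487162116216/362734025797425
APPEND 12: p_13 = 12·13067487162116216 + 370723080963689 = 157180569026358281, q_13 = 12·362734025797425 + 10290721846189 = 4363099031415289 → 157180569026358281/4363099031415289
APPEND 29: p_14 = 29·157180569026358281 + 13067487162116216 = 4571303988926506365, q_14 = 29·4363099031415289 + 362734025797425 = 126892605936840806 → 4571303988926506365/126892605936840806
APPEND 20: p_15 = 20·4571303988926506365 + 157180569026358281 = 91583260347556485581, q_15 = 20·126892605936840806 + 4363099031415289 = 2542215217768231409 → 91583260347556485581/2542215217768231409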